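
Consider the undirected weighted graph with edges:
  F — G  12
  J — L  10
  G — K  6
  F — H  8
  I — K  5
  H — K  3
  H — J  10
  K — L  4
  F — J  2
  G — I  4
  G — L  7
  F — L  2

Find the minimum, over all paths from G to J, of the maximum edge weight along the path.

A few of the G→J routes:
G-I-K-L-F-J: max(4, 5, 4, 2, 2) = 5
G-L-F-J: max(7, 2, 2) = 7
G-K-L-F-J: max(6, 4, 2, 2) = 6
The minimum achievable maximum is 5.

5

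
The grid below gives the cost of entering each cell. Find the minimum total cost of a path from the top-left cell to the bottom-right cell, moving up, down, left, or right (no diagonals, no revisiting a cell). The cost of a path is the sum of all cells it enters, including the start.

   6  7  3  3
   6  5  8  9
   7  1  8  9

35

One optimal route is [0,0]→[1,0]→[1,1]→[2,1]→[2,2]→[2,3].
Its cost is 6 + 6 + 5 + 1 + 8 + 9 = 35.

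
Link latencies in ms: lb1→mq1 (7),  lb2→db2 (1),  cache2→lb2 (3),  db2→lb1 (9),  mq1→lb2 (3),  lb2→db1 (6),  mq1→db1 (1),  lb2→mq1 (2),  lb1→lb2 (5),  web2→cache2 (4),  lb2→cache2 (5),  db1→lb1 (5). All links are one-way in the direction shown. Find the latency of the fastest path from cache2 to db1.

6

Routes from cache2 to db1:
cache2 - lb2 - db1: 3 + 6 = 9
cache2 - lb2 - mq1 - db1: 3 + 2 + 1 = 6
cache2 - lb2 - db2 - lb1 - mq1 - db1: 3 + 1 + 9 + 7 + 1 = 21
The minimum is 6 ms.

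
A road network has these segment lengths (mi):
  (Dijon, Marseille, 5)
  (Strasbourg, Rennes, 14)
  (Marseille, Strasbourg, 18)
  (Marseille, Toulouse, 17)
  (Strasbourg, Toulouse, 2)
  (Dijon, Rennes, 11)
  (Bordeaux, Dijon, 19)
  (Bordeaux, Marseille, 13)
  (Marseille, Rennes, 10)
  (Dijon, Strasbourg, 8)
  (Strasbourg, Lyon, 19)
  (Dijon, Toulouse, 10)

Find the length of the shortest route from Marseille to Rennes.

10

A few of the Marseille→Rennes routes:
Marseille - Rennes: 10
Marseille - Strasbourg - Rennes: 18 + 14 = 32
Marseille - Dijon - Strasbourg - Rennes: 5 + 8 + 14 = 27
Marseille - Dijon - Rennes: 5 + 11 = 16
Marseille - Dijon - Toulouse - Strasbourg - Rennes: 5 + 10 + 2 + 14 = 31
Best route has total 10 mi.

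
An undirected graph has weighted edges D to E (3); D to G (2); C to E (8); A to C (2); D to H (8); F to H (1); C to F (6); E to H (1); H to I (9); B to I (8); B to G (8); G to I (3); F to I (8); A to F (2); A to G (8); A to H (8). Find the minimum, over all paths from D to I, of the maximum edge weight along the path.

3

A few of the D→I routes:
D-G-A-C-E-H-F-I: max(2, 8, 2, 8, 1, 1, 8) = 8
D-G-A-C-F-I: max(2, 8, 2, 6, 8) = 8
D-G-A-H-F-I: max(2, 8, 8, 1, 8) = 8
D-G-I: max(2, 3) = 3
D-G-A-H-E-C-F-I: max(2, 8, 8, 1, 8, 6, 8) = 8
Smallest bottleneck: 3.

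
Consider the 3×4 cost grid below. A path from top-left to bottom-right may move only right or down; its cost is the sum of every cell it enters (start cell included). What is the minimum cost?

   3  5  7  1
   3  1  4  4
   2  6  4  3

18

Path r0c0 r1c0 r1c1 r1c2 r1c3 r2c3: 3 + 3 + 1 + 4 + 4 + 3 = 18.
(Top row then right column would cost 23.)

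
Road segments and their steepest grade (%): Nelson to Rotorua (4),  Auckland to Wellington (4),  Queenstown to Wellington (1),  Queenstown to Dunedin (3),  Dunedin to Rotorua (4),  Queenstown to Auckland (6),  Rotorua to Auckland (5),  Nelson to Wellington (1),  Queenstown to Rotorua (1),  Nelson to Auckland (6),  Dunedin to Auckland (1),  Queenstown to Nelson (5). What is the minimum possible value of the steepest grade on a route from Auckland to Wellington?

Checking several routes:
Auckland→Dunedin→Rotorua→Queenstown→Wellington: max(1, 4, 1, 1) = 4
Auckland→Dunedin→Queenstown→Rotorua→Nelson→Wellington: max(1, 3, 1, 4, 1) = 4
Auckland→Dunedin→Queenstown→Wellington: max(1, 3, 1) = 3
Auckland→Wellington: max(4) = 4
Auckland→Dunedin→Rotorua→Nelson→Wellington: max(1, 4, 4, 1) = 4
The minimum achievable maximum is 3%.

3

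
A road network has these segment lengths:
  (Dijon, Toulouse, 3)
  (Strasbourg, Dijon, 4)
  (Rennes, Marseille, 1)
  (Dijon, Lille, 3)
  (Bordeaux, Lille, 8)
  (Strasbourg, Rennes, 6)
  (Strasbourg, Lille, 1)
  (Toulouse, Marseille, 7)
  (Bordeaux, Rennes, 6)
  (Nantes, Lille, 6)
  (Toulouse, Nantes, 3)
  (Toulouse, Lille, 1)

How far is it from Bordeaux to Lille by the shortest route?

8

Some routes from Bordeaux to Lille:
Bordeaux → Rennes → Marseille → Toulouse → Lille: 6 + 1 + 7 + 1 = 15
Bordeaux → Rennes → Strasbourg → Lille: 6 + 6 + 1 = 13
Bordeaux → Lille: 8
Bordeaux → Rennes → Strasbourg → Dijon → Toulouse → Lille: 6 + 6 + 4 + 3 + 1 = 20
Bordeaux → Rennes → Marseille → Toulouse → Dijon → Lille: 6 + 1 + 7 + 3 + 3 = 20
Bordeaux → Rennes → Strasbourg → Dijon → Lille: 6 + 6 + 4 + 3 = 19
Shortest: 8.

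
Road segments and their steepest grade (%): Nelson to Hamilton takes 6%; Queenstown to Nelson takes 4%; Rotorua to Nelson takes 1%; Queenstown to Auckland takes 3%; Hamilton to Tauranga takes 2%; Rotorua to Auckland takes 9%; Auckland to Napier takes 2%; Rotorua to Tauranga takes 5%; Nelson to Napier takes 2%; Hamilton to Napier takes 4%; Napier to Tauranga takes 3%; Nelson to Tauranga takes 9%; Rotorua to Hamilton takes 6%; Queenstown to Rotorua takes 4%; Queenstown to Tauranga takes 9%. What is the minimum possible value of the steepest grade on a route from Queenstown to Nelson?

Checking several routes:
Queenstown→Rotorua→Nelson: max(4, 1) = 4
Queenstown→Auckland→Napier→Nelson: max(3, 2, 2) = 3
Queenstown→Nelson: max(4) = 4
The minimum achievable maximum is 3%.

3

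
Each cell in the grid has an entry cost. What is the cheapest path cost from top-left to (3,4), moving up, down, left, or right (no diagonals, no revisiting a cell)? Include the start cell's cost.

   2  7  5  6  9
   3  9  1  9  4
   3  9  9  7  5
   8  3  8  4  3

34

Path (0,0) -> (1,0) -> (2,0) -> (3,0) -> (3,1) -> (3,2) -> (3,3) -> (3,4): 2 + 3 + 3 + 8 + 3 + 8 + 4 + 3 = 34.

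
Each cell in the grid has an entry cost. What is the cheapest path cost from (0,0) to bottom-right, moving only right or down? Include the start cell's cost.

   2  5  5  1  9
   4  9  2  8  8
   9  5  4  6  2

Take [0,0] → [0,1] → [0,2] → [1,2] → [2,2] → [2,3] → [2,4] for a total of 2 + 5 + 5 + 2 + 4 + 6 + 2 = 26.
For comparison, the top-then-right route costs 32.

26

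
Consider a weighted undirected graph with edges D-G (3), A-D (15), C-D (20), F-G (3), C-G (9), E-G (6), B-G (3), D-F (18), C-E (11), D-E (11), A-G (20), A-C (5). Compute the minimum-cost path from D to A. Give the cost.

15

Checking several routes:
D-C-A: 20 + 5 = 25
D-G-C-A: 3 + 9 + 5 = 17
D-A: 15
D-E-C-A: 11 + 11 + 5 = 27
D-G-E-C-A: 3 + 6 + 11 + 5 = 25
D-G-A: 3 + 20 = 23
Shortest: 15.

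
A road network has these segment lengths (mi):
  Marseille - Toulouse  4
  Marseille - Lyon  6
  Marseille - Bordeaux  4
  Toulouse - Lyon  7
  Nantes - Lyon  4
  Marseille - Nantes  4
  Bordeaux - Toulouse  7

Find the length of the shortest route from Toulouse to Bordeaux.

Candidate routes:
Toulouse -> Lyon -> Nantes -> Marseille -> Bordeaux: 7 + 4 + 4 + 4 = 19
Toulouse -> Lyon -> Marseille -> Bordeaux: 7 + 6 + 4 = 17
Toulouse -> Bordeaux: 7
Toulouse -> Marseille -> Bordeaux: 4 + 4 = 8
Best route has total 7 mi.

7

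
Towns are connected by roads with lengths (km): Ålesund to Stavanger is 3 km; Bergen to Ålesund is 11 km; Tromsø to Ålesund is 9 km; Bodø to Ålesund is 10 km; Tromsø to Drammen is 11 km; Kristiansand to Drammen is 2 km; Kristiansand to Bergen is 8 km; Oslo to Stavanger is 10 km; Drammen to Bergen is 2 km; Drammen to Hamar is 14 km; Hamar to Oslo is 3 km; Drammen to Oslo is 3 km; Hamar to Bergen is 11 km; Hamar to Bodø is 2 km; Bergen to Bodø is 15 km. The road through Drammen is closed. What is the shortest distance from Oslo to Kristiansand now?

22

Checking several routes:
Oslo → Hamar → Bergen → Kristiansand: 3 + 11 + 8 = 22
Oslo → Hamar → Bodø → Ålesund → Bergen → Kristiansand: 3 + 2 + 10 + 11 + 8 = 34
Oslo → Hamar → Bodø → Bergen → Kristiansand: 3 + 2 + 15 + 8 = 28
Oslo → Stavanger → Ålesund → Bergen → Kristiansand: 10 + 3 + 11 + 8 = 32
Shortest: 22 km.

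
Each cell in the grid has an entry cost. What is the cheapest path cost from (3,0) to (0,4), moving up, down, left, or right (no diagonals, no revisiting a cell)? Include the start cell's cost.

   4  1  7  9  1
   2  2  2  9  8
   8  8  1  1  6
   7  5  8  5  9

Take r3c0 → r2c0 → r1c0 → r1c1 → r0c1 → r0c2 → r0c3 → r0c4 for a total of 7 + 8 + 2 + 2 + 1 + 7 + 9 + 1 = 37.

37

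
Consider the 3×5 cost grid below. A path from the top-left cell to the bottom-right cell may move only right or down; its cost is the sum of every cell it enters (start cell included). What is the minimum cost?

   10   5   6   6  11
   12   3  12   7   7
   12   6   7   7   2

One optimal route is [0,0] → [0,1] → [1,1] → [2,1] → [2,2] → [2,3] → [2,4].
Its cost is 10 + 5 + 3 + 6 + 7 + 7 + 2 = 40.

40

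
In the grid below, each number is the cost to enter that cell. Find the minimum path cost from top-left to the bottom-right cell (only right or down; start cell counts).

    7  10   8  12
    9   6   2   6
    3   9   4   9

37

Take [0,0] → [1,0] → [1,1] → [1,2] → [2,2] → [2,3] for a total of 7 + 9 + 6 + 2 + 4 + 9 = 37.
For comparison, the top-then-right route costs 52.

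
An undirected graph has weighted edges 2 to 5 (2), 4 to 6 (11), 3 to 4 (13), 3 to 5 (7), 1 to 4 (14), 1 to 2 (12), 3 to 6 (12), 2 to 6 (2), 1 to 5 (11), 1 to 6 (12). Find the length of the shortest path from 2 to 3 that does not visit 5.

Comparing a few candidate routes:
2→6→3: 2 + 12 = 14
2→6→4→3: 2 + 11 + 13 = 26
2→1→6→3: 12 + 12 + 12 = 36
The minimum is 14.

14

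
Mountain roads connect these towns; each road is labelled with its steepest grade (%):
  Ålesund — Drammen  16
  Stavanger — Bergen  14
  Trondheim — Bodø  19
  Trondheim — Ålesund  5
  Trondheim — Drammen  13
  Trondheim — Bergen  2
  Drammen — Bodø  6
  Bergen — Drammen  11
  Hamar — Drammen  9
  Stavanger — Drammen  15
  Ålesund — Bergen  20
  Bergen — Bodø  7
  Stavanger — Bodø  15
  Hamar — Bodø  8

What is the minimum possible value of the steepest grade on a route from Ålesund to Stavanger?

Some routes from Ålesund to Stavanger:
Ålesund -> Trondheim -> Bergen -> Stavanger: max(5, 2, 14) = 14
Ålesund -> Trondheim -> Drammen -> Bodø -> Bergen -> Stavanger: max(5, 13, 6, 7, 14) = 14
Ålesund -> Trondheim -> Drammen -> Hamar -> Bodø -> Bergen -> Stavanger: max(5, 13, 9, 8, 7, 14) = 14
Ålesund -> Trondheim -> Drammen -> Bergen -> Stavanger: max(5, 13, 11, 14) = 14
Smallest bottleneck: 14%.

14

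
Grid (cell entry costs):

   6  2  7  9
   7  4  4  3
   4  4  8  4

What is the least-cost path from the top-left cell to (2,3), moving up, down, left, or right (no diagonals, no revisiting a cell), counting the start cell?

23

Cheapest: [0,0] → [0,1] → [1,1] → [1,2] → [1,3] → [2,3]
  6 + 2 + 4 + 4 + 3 + 4 = 23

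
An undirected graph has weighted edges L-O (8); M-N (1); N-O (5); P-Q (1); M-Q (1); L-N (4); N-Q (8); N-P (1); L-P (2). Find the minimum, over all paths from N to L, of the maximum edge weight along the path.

A few of the N→L routes:
N - P - L: max(1, 2) = 2
N - L: max(4) = 4
N - M - Q - P - L: max(1, 1, 1, 2) = 2
N - O - L: max(5, 8) = 8
The minimum achievable maximum is 2.

2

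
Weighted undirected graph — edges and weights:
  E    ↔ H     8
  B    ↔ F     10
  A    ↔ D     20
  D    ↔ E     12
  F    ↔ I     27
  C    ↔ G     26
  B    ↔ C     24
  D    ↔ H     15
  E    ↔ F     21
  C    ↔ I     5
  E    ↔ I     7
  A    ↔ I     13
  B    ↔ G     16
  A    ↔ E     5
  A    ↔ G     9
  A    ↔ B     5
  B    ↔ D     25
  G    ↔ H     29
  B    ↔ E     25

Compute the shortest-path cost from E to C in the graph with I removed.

34

A few of the E→C routes:
E -> A -> B -> G -> C: 5 + 5 + 16 + 26 = 52
E -> A -> G -> C: 5 + 9 + 26 = 40
E -> B -> C: 25 + 24 = 49
E -> A -> B -> C: 5 + 5 + 24 = 34
Best route has total 34.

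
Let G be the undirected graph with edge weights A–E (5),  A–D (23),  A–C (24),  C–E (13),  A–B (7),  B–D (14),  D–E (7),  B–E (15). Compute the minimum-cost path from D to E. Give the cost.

Some routes from D to E:
D → B → A → E: 14 + 7 + 5 = 26
D → A → E: 23 + 5 = 28
D → E: 7
The minimum is 7.

7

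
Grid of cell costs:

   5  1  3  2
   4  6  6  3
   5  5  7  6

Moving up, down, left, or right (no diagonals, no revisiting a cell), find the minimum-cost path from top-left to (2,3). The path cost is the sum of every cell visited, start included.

Best path: r0c0 r0c1 r0c2 r0c3 r1c3 r2c3
Cost: 5 + 1 + 3 + 2 + 3 + 6 = 20

20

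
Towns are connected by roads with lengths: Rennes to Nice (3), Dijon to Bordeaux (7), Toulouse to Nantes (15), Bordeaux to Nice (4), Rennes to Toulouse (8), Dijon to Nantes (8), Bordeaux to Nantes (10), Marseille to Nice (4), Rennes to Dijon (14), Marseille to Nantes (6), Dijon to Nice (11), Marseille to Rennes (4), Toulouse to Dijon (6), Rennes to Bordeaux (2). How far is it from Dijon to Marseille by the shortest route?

Comparing a few candidate routes:
Dijon-Nantes-Marseille: 8 + 6 = 14
Dijon-Bordeaux-Rennes-Nice-Marseille: 7 + 2 + 3 + 4 = 16
Dijon-Bordeaux-Nice-Marseille: 7 + 4 + 4 = 15
Dijon-Bordeaux-Nice-Rennes-Marseille: 7 + 4 + 3 + 4 = 18
Dijon-Bordeaux-Rennes-Marseille: 7 + 2 + 4 = 13
Dijon-Nice-Marseille: 11 + 4 = 15
The minimum is 13.

13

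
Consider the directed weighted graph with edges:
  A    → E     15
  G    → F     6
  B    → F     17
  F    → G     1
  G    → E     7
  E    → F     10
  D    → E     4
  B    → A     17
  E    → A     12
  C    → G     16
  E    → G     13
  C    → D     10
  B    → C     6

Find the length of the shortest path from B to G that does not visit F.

Candidate routes:
B -> C -> G: 6 + 16 = 22
B -> A -> E -> G: 17 + 15 + 13 = 45
B -> C -> D -> E -> G: 6 + 10 + 4 + 13 = 33
Best route has total 22.

22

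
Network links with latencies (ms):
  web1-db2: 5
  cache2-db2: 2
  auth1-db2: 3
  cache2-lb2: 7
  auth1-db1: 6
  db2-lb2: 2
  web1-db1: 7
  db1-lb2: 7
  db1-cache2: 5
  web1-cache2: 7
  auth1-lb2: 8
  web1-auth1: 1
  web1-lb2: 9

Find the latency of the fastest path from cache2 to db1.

5

Checking several routes:
cache2→db1: 5
cache2→db2→lb2→db1: 2 + 2 + 7 = 11
cache2→db2→web1→auth1→db1: 2 + 5 + 1 + 6 = 14
cache2→db2→web1→db1: 2 + 5 + 7 = 14
cache2→db2→auth1→db1: 2 + 3 + 6 = 11
cache2→db2→auth1→web1→db1: 2 + 3 + 1 + 7 = 13
Best route has total 5 ms.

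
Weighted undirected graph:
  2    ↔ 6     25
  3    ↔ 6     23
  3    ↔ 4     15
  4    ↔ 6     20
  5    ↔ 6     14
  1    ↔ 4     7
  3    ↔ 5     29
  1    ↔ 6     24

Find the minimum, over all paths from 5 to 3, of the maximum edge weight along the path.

20

Paths from 5 to 3:
5→3: max(29) = 29
5→6→4→3: max(14, 20, 15) = 20
5→6→1→4→3: max(14, 24, 7, 15) = 24
5→6→3: max(14, 23) = 23
The minimum achievable maximum is 20.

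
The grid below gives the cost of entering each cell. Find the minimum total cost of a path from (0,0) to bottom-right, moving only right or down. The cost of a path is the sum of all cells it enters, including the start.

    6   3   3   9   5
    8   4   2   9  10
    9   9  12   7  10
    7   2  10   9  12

Take r0c0 → r0c1 → r0c2 → r1c2 → r1c3 → r2c3 → r3c3 → r3c4 for a total of 6 + 3 + 3 + 2 + 9 + 7 + 9 + 12 = 51.

51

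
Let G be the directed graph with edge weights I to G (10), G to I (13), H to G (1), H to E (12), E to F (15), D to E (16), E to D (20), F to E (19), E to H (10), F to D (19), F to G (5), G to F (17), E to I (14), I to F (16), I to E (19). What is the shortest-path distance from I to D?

Some routes from I to D:
I - E - D: 19 + 20 = 39
I - E - F - D: 19 + 15 + 19 = 53
I - F - D: 16 + 19 = 35
I - G - F - D: 10 + 17 + 19 = 46
Shortest: 35.

35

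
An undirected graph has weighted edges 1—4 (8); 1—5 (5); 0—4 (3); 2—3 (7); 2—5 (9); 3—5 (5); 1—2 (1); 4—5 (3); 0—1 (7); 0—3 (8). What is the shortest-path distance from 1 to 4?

A few of the 1→4 routes:
1 -> 4: 8
1 -> 2 -> 3 -> 0 -> 4: 1 + 7 + 8 + 3 = 19
1 -> 2 -> 5 -> 4: 1 + 9 + 3 = 13
1 -> 5 -> 4: 5 + 3 = 8
1 -> 2 -> 3 -> 5 -> 4: 1 + 7 + 5 + 3 = 16
1 -> 0 -> 4: 7 + 3 = 10
The minimum is 8.

8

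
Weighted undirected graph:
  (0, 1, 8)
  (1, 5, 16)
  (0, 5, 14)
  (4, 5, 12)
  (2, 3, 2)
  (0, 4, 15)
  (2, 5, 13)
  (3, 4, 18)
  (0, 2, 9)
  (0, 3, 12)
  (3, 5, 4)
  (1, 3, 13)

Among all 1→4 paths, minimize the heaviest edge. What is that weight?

Some routes from 1 to 4:
1 -> 3 -> 2 -> 5 -> 4: max(13, 2, 13, 12) = 13
1 -> 0 -> 2 -> 3 -> 5 -> 4: max(8, 9, 2, 4, 12) = 12
1 -> 0 -> 3 -> 5 -> 4: max(8, 12, 4, 12) = 12
1 -> 3 -> 5 -> 4: max(13, 4, 12) = 13
1 -> 3 -> 0 -> 2 -> 5 -> 4: max(13, 12, 9, 13, 12) = 13
The minimum achievable maximum is 12.

12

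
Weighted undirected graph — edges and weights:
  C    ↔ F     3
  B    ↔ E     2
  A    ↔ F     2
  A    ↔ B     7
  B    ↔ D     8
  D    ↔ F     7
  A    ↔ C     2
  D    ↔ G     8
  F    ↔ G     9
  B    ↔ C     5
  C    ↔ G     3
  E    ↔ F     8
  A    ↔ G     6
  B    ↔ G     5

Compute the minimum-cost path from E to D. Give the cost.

10

A few of the E→D routes:
E -> B -> D: 2 + 8 = 10
E -> F -> D: 8 + 7 = 15
E -> B -> G -> D: 2 + 5 + 8 = 15
The minimum is 10.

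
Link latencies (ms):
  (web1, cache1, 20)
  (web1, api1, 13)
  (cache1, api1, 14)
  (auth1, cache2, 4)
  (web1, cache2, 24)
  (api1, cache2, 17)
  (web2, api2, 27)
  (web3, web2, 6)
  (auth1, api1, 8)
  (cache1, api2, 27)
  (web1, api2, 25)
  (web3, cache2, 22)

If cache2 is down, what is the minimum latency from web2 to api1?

Paths from web2 to api1 avoiding cache2:
web2 → api2 → cache1 → web1 → api1: 27 + 27 + 20 + 13 = 87
web2 → api2 → cache1 → api1: 27 + 27 + 14 = 68
web2 → api2 → web1 → cache1 → api1: 27 + 25 + 20 + 14 = 86
web2 → api2 → web1 → api1: 27 + 25 + 13 = 65
Best route has total 65 ms.

65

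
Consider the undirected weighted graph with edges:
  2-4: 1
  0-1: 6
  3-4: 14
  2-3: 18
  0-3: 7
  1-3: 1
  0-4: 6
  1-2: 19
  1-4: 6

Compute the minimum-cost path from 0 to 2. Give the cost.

Checking several routes:
0→3→1→4→2: 7 + 1 + 6 + 1 = 15
0→1→3→4→2: 6 + 1 + 14 + 1 = 22
0→4→2: 6 + 1 = 7
0→1→4→2: 6 + 6 + 1 = 13
0→3→2: 7 + 18 = 25
0→3→4→2: 7 + 14 + 1 = 22
Shortest: 7.

7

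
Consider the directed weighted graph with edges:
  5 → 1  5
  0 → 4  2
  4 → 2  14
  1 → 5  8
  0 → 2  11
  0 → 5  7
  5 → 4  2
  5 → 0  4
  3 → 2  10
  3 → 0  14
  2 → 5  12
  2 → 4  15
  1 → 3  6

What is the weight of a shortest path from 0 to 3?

18

Candidate routes:
0 → 2 → 5 → 1 → 3: 11 + 12 + 5 + 6 = 34
0 → 4 → 2 → 5 → 1 → 3: 2 + 14 + 12 + 5 + 6 = 39
0 → 5 → 1 → 3: 7 + 5 + 6 = 18
Best route has total 18.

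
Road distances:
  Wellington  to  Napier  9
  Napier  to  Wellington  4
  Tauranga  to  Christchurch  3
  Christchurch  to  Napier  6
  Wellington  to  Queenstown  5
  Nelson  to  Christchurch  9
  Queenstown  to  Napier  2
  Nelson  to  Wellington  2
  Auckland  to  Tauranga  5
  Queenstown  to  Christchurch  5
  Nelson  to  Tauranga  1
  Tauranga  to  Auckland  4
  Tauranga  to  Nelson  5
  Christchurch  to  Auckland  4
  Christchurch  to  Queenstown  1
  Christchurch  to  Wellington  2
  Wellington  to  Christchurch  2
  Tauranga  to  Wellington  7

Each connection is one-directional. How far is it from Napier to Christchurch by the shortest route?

Paths from Napier to Christchurch:
Napier - Wellington - Christchurch: 4 + 2 = 6
Napier - Wellington - Queenstown - Christchurch: 4 + 5 + 5 = 14
The minimum is 6.

6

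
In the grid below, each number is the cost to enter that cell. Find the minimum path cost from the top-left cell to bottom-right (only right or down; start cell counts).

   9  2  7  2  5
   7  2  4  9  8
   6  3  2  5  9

One optimal route is (0,0) (0,1) (1,1) (2,1) (2,2) (2,3) (2,4).
Its cost is 9 + 2 + 2 + 3 + 2 + 5 + 9 = 32.

32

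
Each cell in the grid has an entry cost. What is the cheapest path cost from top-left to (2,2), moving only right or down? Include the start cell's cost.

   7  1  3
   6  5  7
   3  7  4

22

One optimal route is [0,0] [0,1] [0,2] [1,2] [2,2].
Its cost is 7 + 1 + 3 + 7 + 4 = 22.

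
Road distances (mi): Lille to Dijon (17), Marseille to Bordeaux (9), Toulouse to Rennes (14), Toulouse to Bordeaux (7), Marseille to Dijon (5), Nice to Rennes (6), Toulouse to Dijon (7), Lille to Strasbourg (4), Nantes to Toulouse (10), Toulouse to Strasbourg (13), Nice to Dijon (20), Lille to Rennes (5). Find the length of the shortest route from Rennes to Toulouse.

Some routes from Rennes to Toulouse:
Rennes→Lille→Strasbourg→Toulouse: 5 + 4 + 13 = 22
Rennes→Lille→Dijon→Toulouse: 5 + 17 + 7 = 29
Rennes→Nice→Dijon→Toulouse: 6 + 20 + 7 = 33
Rennes→Toulouse: 14
The minimum is 14 mi.

14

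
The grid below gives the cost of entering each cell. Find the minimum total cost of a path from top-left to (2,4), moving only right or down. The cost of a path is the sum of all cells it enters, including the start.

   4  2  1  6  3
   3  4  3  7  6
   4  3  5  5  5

Take [0,0] → [0,1] → [0,2] → [1,2] → [2,2] → [2,3] → [2,4] for a total of 4 + 2 + 1 + 3 + 5 + 5 + 5 = 25.
For comparison, the top-then-right route costs 27.

25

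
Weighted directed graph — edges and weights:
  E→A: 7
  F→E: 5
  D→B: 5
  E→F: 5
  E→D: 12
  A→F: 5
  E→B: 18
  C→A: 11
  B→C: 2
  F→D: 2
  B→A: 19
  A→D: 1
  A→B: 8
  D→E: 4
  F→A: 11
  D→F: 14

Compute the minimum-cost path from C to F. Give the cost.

16

Candidate routes:
C-A-D-E-F: 11 + 1 + 4 + 5 = 21
C-A-F: 11 + 5 = 16
C-A-D-F: 11 + 1 + 14 = 26
Best route has total 16.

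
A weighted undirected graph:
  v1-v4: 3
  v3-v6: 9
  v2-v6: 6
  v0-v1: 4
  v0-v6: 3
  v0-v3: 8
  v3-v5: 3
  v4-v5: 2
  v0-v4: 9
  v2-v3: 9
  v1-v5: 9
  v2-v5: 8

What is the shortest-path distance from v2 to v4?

10

A few of the v2→v4 routes:
v2-v3-v5-v4: 9 + 3 + 2 = 14
v2-v5-v4: 8 + 2 = 10
v2-v6-v0-v1-v4: 6 + 3 + 4 + 3 = 16
v2-v6-v0-v4: 6 + 3 + 9 = 18
Shortest: 10.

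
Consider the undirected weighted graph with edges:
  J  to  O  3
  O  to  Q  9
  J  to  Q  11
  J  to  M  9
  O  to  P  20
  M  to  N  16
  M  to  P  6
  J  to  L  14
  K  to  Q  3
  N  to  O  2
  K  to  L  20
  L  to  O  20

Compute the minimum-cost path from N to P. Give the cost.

A few of the N→P routes:
N - O - P: 2 + 20 = 22
N - O - J - M - P: 2 + 3 + 9 + 6 = 20
N - O - Q - J - M - P: 2 + 9 + 11 + 9 + 6 = 37
N - M - P: 16 + 6 = 22
The minimum is 20.

20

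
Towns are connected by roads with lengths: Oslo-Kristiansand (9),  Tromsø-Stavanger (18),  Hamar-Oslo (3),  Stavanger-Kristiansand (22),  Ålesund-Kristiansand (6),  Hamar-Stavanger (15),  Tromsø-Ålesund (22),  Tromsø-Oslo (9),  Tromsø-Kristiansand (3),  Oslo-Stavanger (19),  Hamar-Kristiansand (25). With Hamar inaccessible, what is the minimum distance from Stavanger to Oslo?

Some routes from Stavanger to Oslo avoiding Hamar:
Stavanger - Oslo: 19
Stavanger - Kristiansand - Oslo: 22 + 9 = 31
Stavanger - Tromsø - Kristiansand - Oslo: 18 + 3 + 9 = 30
Stavanger - Tromsø - Oslo: 18 + 9 = 27
Best route has total 19.

19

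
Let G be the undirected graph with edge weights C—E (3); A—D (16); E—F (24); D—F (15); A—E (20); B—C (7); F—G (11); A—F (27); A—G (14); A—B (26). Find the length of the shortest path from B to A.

26

Comparing a few candidate routes:
B-C-E-A: 7 + 3 + 20 = 30
B-A: 26
B-C-E-F-A: 7 + 3 + 24 + 27 = 61
B-C-E-F-G-A: 7 + 3 + 24 + 11 + 14 = 59
Best route has total 26.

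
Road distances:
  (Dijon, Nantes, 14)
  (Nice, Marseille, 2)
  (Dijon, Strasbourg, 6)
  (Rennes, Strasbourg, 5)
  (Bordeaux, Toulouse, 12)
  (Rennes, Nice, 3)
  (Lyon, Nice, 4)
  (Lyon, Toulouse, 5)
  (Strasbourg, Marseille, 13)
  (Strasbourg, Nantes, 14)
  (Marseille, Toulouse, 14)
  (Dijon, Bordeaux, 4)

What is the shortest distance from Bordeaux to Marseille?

A few of the Bordeaux→Marseille routes:
Bordeaux → Dijon → Strasbourg → Rennes → Nice → Marseille: 4 + 6 + 5 + 3 + 2 = 20
Bordeaux → Dijon → Strasbourg → Marseille: 4 + 6 + 13 = 23
Bordeaux → Toulouse → Marseille: 12 + 14 = 26
Bordeaux → Dijon → Strasbourg → Rennes → Nice → Lyon → Toulouse → Marseille: 4 + 6 + 5 + 3 + 4 + 5 + 14 = 41
Bordeaux → Toulouse → Lyon → Nice → Marseille: 12 + 5 + 4 + 2 = 23
Shortest: 20.

20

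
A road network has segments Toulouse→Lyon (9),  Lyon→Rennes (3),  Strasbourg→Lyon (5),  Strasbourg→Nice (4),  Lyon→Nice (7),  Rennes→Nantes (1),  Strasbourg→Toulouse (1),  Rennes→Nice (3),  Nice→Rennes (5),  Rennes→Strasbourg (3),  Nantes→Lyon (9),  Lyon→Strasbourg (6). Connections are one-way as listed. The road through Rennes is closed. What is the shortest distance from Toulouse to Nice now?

16

Routes from Toulouse to Nice avoiding Rennes:
Toulouse -> Lyon -> Nice: 9 + 7 = 16
Toulouse -> Lyon -> Strasbourg -> Nice: 9 + 6 + 4 = 19
Best route has total 16 mi.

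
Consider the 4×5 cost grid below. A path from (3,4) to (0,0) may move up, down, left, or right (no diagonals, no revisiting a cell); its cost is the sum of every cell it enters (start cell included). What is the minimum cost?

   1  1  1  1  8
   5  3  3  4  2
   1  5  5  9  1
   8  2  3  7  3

Best path: [3,4] → [2,4] → [1,4] → [1,3] → [0,3] → [0,2] → [0,1] → [0,0]
Cost: 3 + 1 + 2 + 4 + 1 + 1 + 1 + 1 = 14

14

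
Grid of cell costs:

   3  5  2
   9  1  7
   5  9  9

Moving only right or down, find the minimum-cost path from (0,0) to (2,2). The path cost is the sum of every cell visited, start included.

One optimal route is [0,0] [0,1] [1,1] [1,2] [2,2].
Its cost is 3 + 5 + 1 + 7 + 9 = 25.
(Top row then right column would cost 26.)

25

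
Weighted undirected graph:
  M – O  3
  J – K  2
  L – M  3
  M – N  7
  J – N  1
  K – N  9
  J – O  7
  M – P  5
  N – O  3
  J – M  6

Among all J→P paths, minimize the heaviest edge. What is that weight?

5

A few of the J→P routes:
J → N → O → M → P: max(1, 3, 3, 5) = 5
J → N → M → P: max(1, 7, 5) = 7
J → O → N → M → P: max(7, 3, 7, 5) = 7
J → O → M → P: max(7, 3, 5) = 7
J → M → P: max(6, 5) = 6
Best route has worst link 5.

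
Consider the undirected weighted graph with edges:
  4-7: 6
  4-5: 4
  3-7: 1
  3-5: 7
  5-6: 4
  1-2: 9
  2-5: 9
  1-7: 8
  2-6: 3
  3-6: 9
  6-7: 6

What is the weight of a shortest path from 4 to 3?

Comparing a few candidate routes:
4→7→6→3: 6 + 6 + 9 = 21
4→7→3: 6 + 1 = 7
4→5→6→7→3: 4 + 4 + 6 + 1 = 15
4→5→3: 4 + 7 = 11
4→5→6→3: 4 + 4 + 9 = 17
Best route has total 7.

7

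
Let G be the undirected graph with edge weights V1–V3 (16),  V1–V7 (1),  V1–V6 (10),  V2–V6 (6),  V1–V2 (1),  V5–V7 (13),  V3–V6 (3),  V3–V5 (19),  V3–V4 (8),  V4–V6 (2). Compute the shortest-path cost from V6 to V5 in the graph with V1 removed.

Candidate routes:
V6-V3-V5: 3 + 19 = 22
V6-V4-V3-V5: 2 + 8 + 19 = 29
The minimum is 22.

22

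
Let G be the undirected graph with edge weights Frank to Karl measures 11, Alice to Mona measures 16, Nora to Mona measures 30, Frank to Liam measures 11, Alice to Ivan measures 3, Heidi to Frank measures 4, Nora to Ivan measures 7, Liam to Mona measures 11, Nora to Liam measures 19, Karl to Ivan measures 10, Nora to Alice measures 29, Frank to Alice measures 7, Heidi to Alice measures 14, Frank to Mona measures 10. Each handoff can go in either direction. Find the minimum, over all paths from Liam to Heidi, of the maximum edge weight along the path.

A few of the Liam→Heidi routes:
Liam-Mona-Frank-Heidi: max(11, 10, 4) = 11
Liam-Frank-Alice-Heidi: max(11, 7, 14) = 14
Liam-Frank-Heidi: max(11, 4) = 11
Smallest bottleneck: 11.

11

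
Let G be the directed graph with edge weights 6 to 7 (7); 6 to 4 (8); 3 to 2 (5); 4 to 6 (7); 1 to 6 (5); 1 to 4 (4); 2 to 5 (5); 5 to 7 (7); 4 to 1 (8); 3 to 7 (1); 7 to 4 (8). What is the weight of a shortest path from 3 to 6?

Candidate routes:
3 → 2 → 5 → 7 → 4 → 1 → 6: 5 + 5 + 7 + 8 + 8 + 5 = 38
3 → 7 → 4 → 6: 1 + 8 + 7 = 16
3 → 7 → 4 → 1 → 6: 1 + 8 + 8 + 5 = 22
3 → 2 → 5 → 7 → 4 → 6: 5 + 5 + 7 + 8 + 7 = 32
Best route has total 16.

16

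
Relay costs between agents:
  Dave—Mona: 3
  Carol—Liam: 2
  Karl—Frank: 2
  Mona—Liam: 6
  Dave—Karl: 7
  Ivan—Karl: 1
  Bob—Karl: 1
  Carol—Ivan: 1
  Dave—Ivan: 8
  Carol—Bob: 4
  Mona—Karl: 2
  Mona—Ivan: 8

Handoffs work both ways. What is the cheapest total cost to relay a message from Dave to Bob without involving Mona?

Routes from Dave to Bob avoiding Mona:
Dave -> Ivan -> Carol -> Bob: 8 + 1 + 4 = 13
Dave -> Karl -> Bob: 7 + 1 = 8
Dave -> Karl -> Ivan -> Carol -> Bob: 7 + 1 + 1 + 4 = 13
Dave -> Ivan -> Karl -> Bob: 8 + 1 + 1 = 10
The minimum is 8.

8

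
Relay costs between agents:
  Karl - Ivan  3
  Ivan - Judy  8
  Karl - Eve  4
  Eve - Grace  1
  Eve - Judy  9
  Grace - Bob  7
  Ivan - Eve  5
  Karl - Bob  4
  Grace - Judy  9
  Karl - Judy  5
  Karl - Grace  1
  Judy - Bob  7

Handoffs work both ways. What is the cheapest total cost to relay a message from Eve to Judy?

Comparing a few candidate routes:
Eve -> Ivan -> Karl -> Judy: 5 + 3 + 5 = 13
Eve -> Judy: 9
Eve -> Karl -> Judy: 4 + 5 = 9
Eve -> Grace -> Judy: 1 + 9 = 10
Eve -> Grace -> Karl -> Judy: 1 + 1 + 5 = 7
Eve -> Ivan -> Judy: 5 + 8 = 13
Shortest: 7.

7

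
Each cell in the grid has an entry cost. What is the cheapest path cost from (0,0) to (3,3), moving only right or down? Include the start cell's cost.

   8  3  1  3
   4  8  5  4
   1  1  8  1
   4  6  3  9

Take [0,0] → [0,1] → [0,2] → [0,3] → [1,3] → [2,3] → [3,3] for a total of 8 + 3 + 1 + 3 + 4 + 1 + 9 = 29.

29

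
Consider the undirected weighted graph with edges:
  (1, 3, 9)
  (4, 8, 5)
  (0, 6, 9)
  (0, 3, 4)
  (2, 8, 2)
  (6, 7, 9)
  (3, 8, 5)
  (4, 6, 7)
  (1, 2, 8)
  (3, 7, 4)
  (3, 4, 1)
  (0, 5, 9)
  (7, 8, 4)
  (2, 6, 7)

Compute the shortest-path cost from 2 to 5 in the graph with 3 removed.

25

Candidate routes:
2 → 8 → 7 → 6 → 0 → 5: 2 + 4 + 9 + 9 + 9 = 33
2 → 8 → 4 → 6 → 0 → 5: 2 + 5 + 7 + 9 + 9 = 32
2 → 6 → 0 → 5: 7 + 9 + 9 = 25
Shortest: 25.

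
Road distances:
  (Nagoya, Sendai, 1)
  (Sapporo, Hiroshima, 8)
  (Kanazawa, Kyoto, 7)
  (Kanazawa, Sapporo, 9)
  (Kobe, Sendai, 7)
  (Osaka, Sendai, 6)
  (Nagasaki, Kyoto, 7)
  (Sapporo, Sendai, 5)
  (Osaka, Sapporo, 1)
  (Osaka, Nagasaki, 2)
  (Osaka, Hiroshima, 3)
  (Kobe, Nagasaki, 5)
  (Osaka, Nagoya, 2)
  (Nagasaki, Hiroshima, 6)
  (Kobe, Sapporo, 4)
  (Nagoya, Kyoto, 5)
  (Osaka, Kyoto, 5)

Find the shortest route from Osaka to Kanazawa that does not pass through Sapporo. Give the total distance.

12

Some routes from Osaka to Kanazawa avoiding Sapporo:
Osaka - Nagoya - Kyoto - Kanazawa: 2 + 5 + 7 = 14
Osaka - Hiroshima - Nagasaki - Kyoto - Kanazawa: 3 + 6 + 7 + 7 = 23
Osaka - Nagasaki - Kyoto - Kanazawa: 2 + 7 + 7 = 16
Osaka - Kyoto - Kanazawa: 5 + 7 = 12
Osaka - Sendai - Nagoya - Kyoto - Kanazawa: 6 + 1 + 5 + 7 = 19
Shortest: 12.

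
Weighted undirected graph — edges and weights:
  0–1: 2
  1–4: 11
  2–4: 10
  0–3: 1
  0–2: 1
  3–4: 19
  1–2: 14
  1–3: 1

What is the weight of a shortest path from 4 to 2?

A few of the 4→2 routes:
4 - 1 - 0 - 2: 11 + 2 + 1 = 14
4 - 1 - 3 - 0 - 2: 11 + 1 + 1 + 1 = 14
4 - 2: 10
4 - 3 - 0 - 2: 19 + 1 + 1 = 21
The minimum is 10.

10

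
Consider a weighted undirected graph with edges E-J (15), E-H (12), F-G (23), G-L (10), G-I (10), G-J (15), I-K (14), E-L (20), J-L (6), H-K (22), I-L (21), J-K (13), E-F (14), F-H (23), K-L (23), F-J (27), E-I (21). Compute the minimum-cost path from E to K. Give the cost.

28

Some routes from E to K:
E-L-K: 20 + 23 = 43
E-H-K: 12 + 22 = 34
E-L-J-K: 20 + 6 + 13 = 39
E-J-K: 15 + 13 = 28
E-J-L-K: 15 + 6 + 23 = 44
E-I-K: 21 + 14 = 35
The minimum is 28.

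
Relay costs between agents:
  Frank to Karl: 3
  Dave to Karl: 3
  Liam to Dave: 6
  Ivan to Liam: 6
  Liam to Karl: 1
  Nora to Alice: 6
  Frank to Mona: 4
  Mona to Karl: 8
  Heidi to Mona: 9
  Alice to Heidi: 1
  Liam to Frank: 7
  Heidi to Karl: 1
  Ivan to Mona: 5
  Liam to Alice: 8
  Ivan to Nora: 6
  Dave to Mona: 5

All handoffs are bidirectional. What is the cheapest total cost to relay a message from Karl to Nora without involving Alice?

13

A few of the Karl→Nora routes:
Karl -> Heidi -> Mona -> Ivan -> Nora: 1 + 9 + 5 + 6 = 21
Karl -> Liam -> Ivan -> Nora: 1 + 6 + 6 = 13
Karl -> Mona -> Ivan -> Nora: 8 + 5 + 6 = 19
Karl -> Dave -> Liam -> Ivan -> Nora: 3 + 6 + 6 + 6 = 21
Karl -> Frank -> Mona -> Ivan -> Nora: 3 + 4 + 5 + 6 = 18
Karl -> Dave -> Mona -> Ivan -> Nora: 3 + 5 + 5 + 6 = 19
Best route has total 13.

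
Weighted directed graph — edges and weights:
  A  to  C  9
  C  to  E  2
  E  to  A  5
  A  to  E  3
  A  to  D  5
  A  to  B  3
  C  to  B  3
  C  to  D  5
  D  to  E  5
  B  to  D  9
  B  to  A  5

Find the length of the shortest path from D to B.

13

Paths from D to B:
D → E → A → B: 5 + 5 + 3 = 13
D → E → A → C → B: 5 + 5 + 9 + 3 = 22
The minimum is 13.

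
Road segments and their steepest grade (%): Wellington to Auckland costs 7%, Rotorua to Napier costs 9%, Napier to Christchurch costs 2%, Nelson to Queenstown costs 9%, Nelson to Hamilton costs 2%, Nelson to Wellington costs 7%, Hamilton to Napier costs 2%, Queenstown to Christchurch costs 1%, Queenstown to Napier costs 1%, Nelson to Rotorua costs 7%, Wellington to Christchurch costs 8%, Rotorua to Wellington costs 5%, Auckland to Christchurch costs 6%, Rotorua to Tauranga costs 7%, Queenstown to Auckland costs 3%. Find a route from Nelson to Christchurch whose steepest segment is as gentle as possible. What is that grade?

2

Checking several routes:
Nelson→Wellington→Auckland→Christchurch: max(7, 7, 6) = 7
Nelson→Wellington→Auckland→Queenstown→Christchurch: max(7, 7, 3, 1) = 7
Nelson→Hamilton→Napier→Queenstown→Christchurch: max(2, 2, 1, 1) = 2
Nelson→Hamilton→Napier→Christchurch: max(2, 2, 2) = 2
Nelson→Hamilton→Napier→Queenstown→Auckland→Christchurch: max(2, 2, 1, 3, 6) = 6
Nelson→Wellington→Auckland→Queenstown→Napier→Christchurch: max(7, 7, 3, 1, 2) = 7
Smallest bottleneck: 2%.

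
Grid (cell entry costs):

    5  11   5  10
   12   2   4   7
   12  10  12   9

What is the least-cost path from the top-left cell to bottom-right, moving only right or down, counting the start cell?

38

Best path: r0c0→r0c1→r1c1→r1c2→r1c3→r2c3
Cost: 5 + 11 + 2 + 4 + 7 + 9 = 38
For comparison, the top-then-right route costs 47.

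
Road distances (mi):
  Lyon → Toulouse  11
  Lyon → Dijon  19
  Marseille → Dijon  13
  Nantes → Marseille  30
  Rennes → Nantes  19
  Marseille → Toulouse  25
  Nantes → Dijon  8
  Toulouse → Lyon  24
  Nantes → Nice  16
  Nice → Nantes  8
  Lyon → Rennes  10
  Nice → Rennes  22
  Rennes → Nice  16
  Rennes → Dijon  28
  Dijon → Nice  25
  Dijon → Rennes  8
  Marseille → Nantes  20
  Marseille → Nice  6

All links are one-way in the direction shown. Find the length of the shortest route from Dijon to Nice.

Paths from Dijon to Nice:
Dijon -> Rennes -> Nice: 8 + 16 = 24
Dijon -> Rennes -> Nantes -> Marseille -> Nice: 8 + 19 + 30 + 6 = 63
Dijon -> Nice: 25
Dijon -> Rennes -> Nantes -> Nice: 8 + 19 + 16 = 43
The minimum is 24 mi.

24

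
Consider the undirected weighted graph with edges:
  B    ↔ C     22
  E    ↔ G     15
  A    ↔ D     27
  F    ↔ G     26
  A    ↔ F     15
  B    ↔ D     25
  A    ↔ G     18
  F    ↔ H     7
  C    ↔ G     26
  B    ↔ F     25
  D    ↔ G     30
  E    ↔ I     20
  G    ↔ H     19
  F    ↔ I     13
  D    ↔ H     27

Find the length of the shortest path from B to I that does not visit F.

83

Routes from B to I avoiding F:
B → C → G → E → I: 22 + 26 + 15 + 20 = 83
B → D → A → G → E → I: 25 + 27 + 18 + 15 + 20 = 105
B → D → H → G → E → I: 25 + 27 + 19 + 15 + 20 = 106
B → D → G → E → I: 25 + 30 + 15 + 20 = 90
The minimum is 83.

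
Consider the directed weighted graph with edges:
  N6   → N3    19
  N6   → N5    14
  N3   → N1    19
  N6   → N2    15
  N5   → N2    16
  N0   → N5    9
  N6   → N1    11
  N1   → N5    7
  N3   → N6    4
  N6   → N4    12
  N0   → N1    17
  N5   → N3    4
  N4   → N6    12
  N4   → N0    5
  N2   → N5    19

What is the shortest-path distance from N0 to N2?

25

Paths from N0 to N2:
N0 → N1 → N5 → N3 → N6 → N2: 17 + 7 + 4 + 4 + 15 = 47
N0 → N5 → N3 → N6 → N2: 9 + 4 + 4 + 15 = 32
N0 → N5 → N2: 9 + 16 = 25
N0 → N1 → N5 → N2: 17 + 7 + 16 = 40
The minimum is 25.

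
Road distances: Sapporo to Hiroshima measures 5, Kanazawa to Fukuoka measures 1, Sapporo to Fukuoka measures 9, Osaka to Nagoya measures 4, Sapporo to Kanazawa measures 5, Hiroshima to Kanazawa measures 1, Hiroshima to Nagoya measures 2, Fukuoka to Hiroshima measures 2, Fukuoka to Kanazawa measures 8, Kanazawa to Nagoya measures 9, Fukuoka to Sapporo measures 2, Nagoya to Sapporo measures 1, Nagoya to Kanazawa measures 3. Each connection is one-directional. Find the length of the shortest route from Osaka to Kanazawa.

7

A few of the Osaka→Kanazawa routes:
Osaka -> Nagoya -> Sapporo -> Hiroshima -> Kanazawa: 4 + 1 + 5 + 1 = 11
Osaka -> Nagoya -> Sapporo -> Kanazawa: 4 + 1 + 5 = 10
Osaka -> Nagoya -> Kanazawa: 4 + 3 = 7
The minimum is 7.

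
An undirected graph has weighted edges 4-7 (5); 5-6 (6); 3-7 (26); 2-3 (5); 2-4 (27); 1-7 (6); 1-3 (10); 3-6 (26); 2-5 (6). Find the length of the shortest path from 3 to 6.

17

Checking several routes:
3-1-7-4-2-5-6: 10 + 6 + 5 + 27 + 6 + 6 = 60
3-6: 26
3-2-5-6: 5 + 6 + 6 = 17
Best route has total 17.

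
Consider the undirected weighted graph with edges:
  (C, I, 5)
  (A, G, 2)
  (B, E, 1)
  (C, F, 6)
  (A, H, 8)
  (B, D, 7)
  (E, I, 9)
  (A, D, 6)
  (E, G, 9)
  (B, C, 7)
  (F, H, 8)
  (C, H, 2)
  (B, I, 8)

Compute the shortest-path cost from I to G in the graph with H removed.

A few of the I→G routes:
I -> B -> E -> G: 8 + 1 + 9 = 18
I -> E -> G: 9 + 9 = 18
I -> B -> D -> A -> G: 8 + 7 + 6 + 2 = 23
I -> C -> B -> E -> G: 5 + 7 + 1 + 9 = 22
The minimum is 18.

18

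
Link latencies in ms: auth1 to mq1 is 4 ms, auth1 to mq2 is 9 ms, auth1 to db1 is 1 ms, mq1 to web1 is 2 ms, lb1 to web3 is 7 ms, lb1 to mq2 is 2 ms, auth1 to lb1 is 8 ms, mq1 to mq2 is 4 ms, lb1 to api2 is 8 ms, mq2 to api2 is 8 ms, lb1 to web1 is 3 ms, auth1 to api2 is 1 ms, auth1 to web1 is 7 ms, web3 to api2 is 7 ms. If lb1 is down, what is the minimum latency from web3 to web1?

Checking several routes:
web3 → api2 → mq2 → mq1 → auth1 → web1: 7 + 8 + 4 + 4 + 7 = 30
web3 → api2 → mq2 → auth1 → mq1 → web1: 7 + 8 + 9 + 4 + 2 = 30
web3 → api2 → auth1 → mq2 → mq1 → web1: 7 + 1 + 9 + 4 + 2 = 23
web3 → api2 → auth1 → web1: 7 + 1 + 7 = 15
web3 → api2 → mq2 → mq1 → web1: 7 + 8 + 4 + 2 = 21
web3 → api2 → auth1 → mq1 → web1: 7 + 1 + 4 + 2 = 14
The minimum is 14 ms.

14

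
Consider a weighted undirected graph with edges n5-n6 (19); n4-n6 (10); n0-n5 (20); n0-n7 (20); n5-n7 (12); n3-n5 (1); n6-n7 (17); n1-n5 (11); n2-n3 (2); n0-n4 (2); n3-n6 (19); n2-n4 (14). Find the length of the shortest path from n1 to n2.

14

Comparing a few candidate routes:
n1 - n5 - n6 - n3 - n2: 11 + 19 + 19 + 2 = 51
n1 - n5 - n0 - n4 - n2: 11 + 20 + 2 + 14 = 47
n1 - n5 - n3 - n2: 11 + 1 + 2 = 14
n1 - n5 - n3 - n6 - n4 - n2: 11 + 1 + 19 + 10 + 14 = 55
n1 - n5 - n6 - n4 - n2: 11 + 19 + 10 + 14 = 54
The minimum is 14.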